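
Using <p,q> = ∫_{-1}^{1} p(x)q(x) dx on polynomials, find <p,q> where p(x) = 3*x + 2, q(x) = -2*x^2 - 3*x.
<p,q> = -26/3

Expand the product: p(x)·q(x) = -6*x^3 - 13*x^2 - 6*x.
∫_{-1}^{1} of each monomial x^k gives [2/(k+1) if k even, 0 if k odd]. Integrating term-by-term (or equivalently evaluating the antiderivative F(x) = -3*x^4/2 - 13*x^3/3 - 3*x^2 at the endpoints):
  F(1) − F(−1) = -53/6 − (-1/6) = -26/3.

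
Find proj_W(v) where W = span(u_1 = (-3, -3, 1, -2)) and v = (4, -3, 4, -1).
proj_W(v) = (-9/23, -9/23, 3/23, -6/23)

Set up U = [u_1 | ... | u_1] ∈ R^(4×1). The projector onto W = col(U) is P = U (U^T U)^(-1) U^T.
Compute U^T U =
  [23],
and U^T v = (3).
Solve U^T U · c = U^T v for the coefficients: c = (3/23). The projection is proj_W(v) = U c.
Check: (v - proj_W(v)) · u_1 = 0  (should be 0).
Result: proj_W(v) = (-9/23, -9/23, 3/23, -6/23).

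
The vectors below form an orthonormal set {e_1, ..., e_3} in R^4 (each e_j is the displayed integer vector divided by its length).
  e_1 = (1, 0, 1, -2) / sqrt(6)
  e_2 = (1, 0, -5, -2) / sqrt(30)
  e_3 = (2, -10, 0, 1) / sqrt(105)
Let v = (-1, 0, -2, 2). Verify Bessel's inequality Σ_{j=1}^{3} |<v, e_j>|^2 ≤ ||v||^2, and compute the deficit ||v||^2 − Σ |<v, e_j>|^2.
Σ |<v, e_j>|^2 = 9; ||v||^2 = 9; deficit = 0

Write each e_j = u_j / sqrt(<u_j, u_j>) where u_j is the displayed integer vector. Then <v, e_j> = <v, u_j> / sqrt(<u_j, u_j>), so |<v, e_j>|^2 = <v, u_j>^2 / <u_j, u_j>.
Coefficients: <v, e_1> = -7/sqrt(6), <v, e_2> = 5/sqrt(30), <v, e_3> = 0/sqrt(105).
Square and sum: Σ |<v, e_j>|^2 = 9.
Compute ||v||^2 = v·v = 9.
Deficit = 9 − 9 = 0 ≥ 0, confirming Bessel's inequality. (The deficit equals ||v − Σ <v,e_j> e_j||^2, the squared distance from v to span{e_j}.)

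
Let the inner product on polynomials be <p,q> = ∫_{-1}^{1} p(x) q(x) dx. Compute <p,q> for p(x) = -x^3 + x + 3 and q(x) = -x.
<p,q> = -4/15

Expand the product: p(x)·q(x) = x^4 - x^2 - 3*x.
∫_{-1}^{1} of each monomial x^k gives [2/(k+1) if k even, 0 if k odd]. Integrating term-by-term (or equivalently evaluating the antiderivative F(x) = x^5/5 - x^3/3 - 3*x^2/2 at the endpoints):
  F(1) − F(−1) = -49/30 − (-41/30) = -4/15.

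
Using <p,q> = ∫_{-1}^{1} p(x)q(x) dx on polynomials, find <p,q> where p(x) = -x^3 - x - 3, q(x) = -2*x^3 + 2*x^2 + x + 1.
<p,q> = -1018/105

Expand the product: p(x)·q(x) = 2*x^6 - 2*x^5 + x^4 + 3*x^3 - 7*x^2 - 4*x - 3.
∫_{-1}^{1} of each monomial x^k gives [2/(k+1) if k even, 0 if k odd]. Integrating term-by-term (or equivalently evaluating the antiderivative F(x) = 2*x^7/7 - x^6/3 + x^5/5 + 3*x^4/4 - 7*x^3/3 - 2*x^2 - 3*x at the endpoints):
  F(1) − F(−1) = -2701/420 − (457/140) = -1018/105.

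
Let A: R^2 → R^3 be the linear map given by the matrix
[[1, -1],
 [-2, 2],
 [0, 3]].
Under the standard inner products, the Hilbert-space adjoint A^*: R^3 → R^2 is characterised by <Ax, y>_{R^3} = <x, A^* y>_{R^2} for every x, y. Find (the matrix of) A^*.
A^* = A^T =
[[1, -2, 0],
 [-1, 2, 3]]

For real matrices with standard dot products, the defining identity <Ax, y> = <x, A^* y> gives (Ax)^T y = x^T (A^*) y, i.e. x^T A^T y = x^T (A^*) y. Since this holds for all x, y, we must have A^* = A^T. Therefore
A^* =
[[1, -2, 0],
 [-1, 2, 3]].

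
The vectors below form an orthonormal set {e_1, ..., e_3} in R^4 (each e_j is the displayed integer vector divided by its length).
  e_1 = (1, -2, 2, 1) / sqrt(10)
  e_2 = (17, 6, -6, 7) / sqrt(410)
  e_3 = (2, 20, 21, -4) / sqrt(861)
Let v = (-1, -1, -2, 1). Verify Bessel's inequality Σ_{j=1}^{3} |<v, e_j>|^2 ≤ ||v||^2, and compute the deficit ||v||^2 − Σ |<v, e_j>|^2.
Σ |<v, e_j>|^2 = 122/21; ||v||^2 = 7; deficit = 25/21

Write each e_j = u_j / sqrt(<u_j, u_j>) where u_j is the displayed integer vector. Then <v, e_j> = <v, u_j> / sqrt(<u_j, u_j>), so |<v, e_j>|^2 = <v, u_j>^2 / <u_j, u_j>.
Coefficients: <v, e_1> = -2/sqrt(10), <v, e_2> = -4/sqrt(410), <v, e_3> = -68/sqrt(861).
Square and sum: Σ |<v, e_j>|^2 = 122/21.
Compute ||v||^2 = v·v = 7.
Deficit = 7 − 122/21 = 25/21 ≥ 0, confirming Bessel's inequality. (The deficit equals ||v − Σ <v,e_j> e_j||^2, the squared distance from v to span{e_j}.)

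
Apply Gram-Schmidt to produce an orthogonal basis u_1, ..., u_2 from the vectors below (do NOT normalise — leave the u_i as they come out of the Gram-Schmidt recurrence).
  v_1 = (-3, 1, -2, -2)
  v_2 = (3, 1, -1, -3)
Orthogonal basis:
  u_1 = (-3, 1, -2, -2)
  u_2 = (3, 1, -1, -3)

Apply the Gram-Schmidt recurrence
  u_1 = v_1
  u_i = v_i − Σ_{j<i} ((v_i · u_j) / (u_j · u_j)) · u_j.

Step by step this gives:
  u_1 = (-3, 1, -2, -2)
  u_2 = (3, 1, -1, -3)

Orthogonality check:
  u_2 · u_1 = 0 (should be 0)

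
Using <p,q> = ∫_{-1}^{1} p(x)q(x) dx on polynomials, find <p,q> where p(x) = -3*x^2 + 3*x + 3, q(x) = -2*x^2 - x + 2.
<p,q> = 22/5

Expand the product: p(x)·q(x) = 6*x^4 - 3*x^3 - 15*x^2 + 3*x + 6.
∫_{-1}^{1} of each monomial x^k gives [2/(k+1) if k even, 0 if k odd]. Integrating term-by-term (or equivalently evaluating the antiderivative F(x) = 6*x^5/5 - 3*x^4/4 - 5*x^3 + 3*x^2/2 + 6*x at the endpoints):
  F(1) − F(−1) = 59/20 − (-29/20) = 22/5.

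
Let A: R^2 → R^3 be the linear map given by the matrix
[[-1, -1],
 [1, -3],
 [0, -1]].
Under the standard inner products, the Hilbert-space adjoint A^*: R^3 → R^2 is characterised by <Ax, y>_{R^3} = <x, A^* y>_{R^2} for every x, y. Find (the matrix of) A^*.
A^* = A^T =
[[-1, 1, 0],
 [-1, -3, -1]]

For real matrices with standard dot products, the defining identity <Ax, y> = <x, A^* y> gives (Ax)^T y = x^T (A^*) y, i.e. x^T A^T y = x^T (A^*) y. Since this holds for all x, y, we must have A^* = A^T. Therefore
A^* =
[[-1, 1, 0],
 [-1, -3, -1]].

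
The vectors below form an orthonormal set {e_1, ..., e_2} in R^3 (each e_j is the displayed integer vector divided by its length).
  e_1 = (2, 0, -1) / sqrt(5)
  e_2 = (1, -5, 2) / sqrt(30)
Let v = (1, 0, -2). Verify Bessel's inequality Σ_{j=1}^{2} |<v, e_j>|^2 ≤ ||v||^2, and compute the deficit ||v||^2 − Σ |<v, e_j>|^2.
Σ |<v, e_j>|^2 = 7/2; ||v||^2 = 5; deficit = 3/2

Write each e_j = u_j / sqrt(<u_j, u_j>) where u_j is the displayed integer vector. Then <v, e_j> = <v, u_j> / sqrt(<u_j, u_j>), so |<v, e_j>|^2 = <v, u_j>^2 / <u_j, u_j>.
Coefficients: <v, e_1> = 4/sqrt(5), <v, e_2> = -3/sqrt(30).
Square and sum: Σ |<v, e_j>|^2 = 7/2.
Compute ||v||^2 = v·v = 5.
Deficit = 5 − 7/2 = 3/2 ≥ 0, confirming Bessel's inequality. (The deficit equals ||v − Σ <v,e_j> e_j||^2, the squared distance from v to span{e_j}.)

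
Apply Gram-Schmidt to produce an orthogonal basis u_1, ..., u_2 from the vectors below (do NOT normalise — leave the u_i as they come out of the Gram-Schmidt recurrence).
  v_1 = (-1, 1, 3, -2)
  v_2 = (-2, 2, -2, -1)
Orthogonal basis:
  u_1 = (-1, 1, 3, -2)
  u_2 = (-2, 2, -2, -1)

Apply the Gram-Schmidt recurrence
  u_1 = v_1
  u_i = v_i − Σ_{j<i} ((v_i · u_j) / (u_j · u_j)) · u_j.

Step by step this gives:
  u_1 = (-1, 1, 3, -2)
  u_2 = (-2, 2, -2, -1)

Orthogonality check:
  u_2 · u_1 = 0 (should be 0)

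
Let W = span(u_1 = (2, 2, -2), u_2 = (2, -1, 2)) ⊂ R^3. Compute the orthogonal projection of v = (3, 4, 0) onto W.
proj_W(v) = (7/2, 2, -3/2)

Set up U = [u_1 | ... | u_2] ∈ R^(3×2). The projector onto W = col(U) is P = U (U^T U)^(-1) U^T.
Compute U^T U =
  [12, -2]
  [-2, 9],
and U^T v = (14, 2).
Solve U^T U · c = U^T v for the coefficients: c = (5/4, 1/2). The projection is proj_W(v) = U c.
Check: (v - proj_W(v)) · u_1 = 0  (should be 0).
Check: (v - proj_W(v)) · u_2 = 0  (should be 0).
Result: proj_W(v) = (7/2, 2, -3/2).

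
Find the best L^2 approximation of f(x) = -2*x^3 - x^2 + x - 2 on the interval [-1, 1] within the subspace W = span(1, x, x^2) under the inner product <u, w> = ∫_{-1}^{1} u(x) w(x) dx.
g(x) = -x^2 - x/5 - 2

The best approximation g ∈ W is the orthogonal projection of f onto W. Writing g = a_0 + a_1 x + a_2 x^2, the coefficients solve the normal equations G · a = b where
  G_{ij} = <φ_i, φ_j> and b_i = <f, φ_i>, with φ_0 = 1, φ_1 = x, φ_2 = x^2.
G =
  [2, 0, 2/3]
  [0, 2/3, 0]
  [2/3, 0, 2/5],
b = (-14/3, -2/15, -26/15).
Solving gives a_0 = -2, a_1 = -1/5, a_2 = -1, so
  g(x) = -x^2 - x/5 - 2.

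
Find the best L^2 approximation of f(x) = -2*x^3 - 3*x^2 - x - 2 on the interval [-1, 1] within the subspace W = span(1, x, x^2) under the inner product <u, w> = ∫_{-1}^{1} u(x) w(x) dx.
g(x) = -3*x^2 - 11*x/5 - 2

The best approximation g ∈ W is the orthogonal projection of f onto W. Writing g = a_0 + a_1 x + a_2 x^2, the coefficients solve the normal equations G · a = b where
  G_{ij} = <φ_i, φ_j> and b_i = <f, φ_i>, with φ_0 = 1, φ_1 = x, φ_2 = x^2.
G =
  [2, 0, 2/3]
  [0, 2/3, 0]
  [2/3, 0, 2/5],
b = (-6, -22/15, -38/15).
Solving gives a_0 = -2, a_1 = -11/5, a_2 = -3, so
  g(x) = -3*x^2 - 11*x/5 - 2.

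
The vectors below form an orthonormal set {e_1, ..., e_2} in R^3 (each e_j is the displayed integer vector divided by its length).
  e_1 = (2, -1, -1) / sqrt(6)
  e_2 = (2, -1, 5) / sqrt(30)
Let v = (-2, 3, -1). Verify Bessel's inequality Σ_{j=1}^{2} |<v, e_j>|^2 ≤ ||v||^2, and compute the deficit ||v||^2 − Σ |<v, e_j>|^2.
Σ |<v, e_j>|^2 = 54/5; ||v||^2 = 14; deficit = 16/5

Write each e_j = u_j / sqrt(<u_j, u_j>) where u_j is the displayed integer vector. Then <v, e_j> = <v, u_j> / sqrt(<u_j, u_j>), so |<v, e_j>|^2 = <v, u_j>^2 / <u_j, u_j>.
Coefficients: <v, e_1> = -6/sqrt(6), <v, e_2> = -12/sqrt(30).
Square and sum: Σ |<v, e_j>|^2 = 54/5.
Compute ||v||^2 = v·v = 14.
Deficit = 14 − 54/5 = 16/5 ≥ 0, confirming Bessel's inequality. (The deficit equals ||v − Σ <v,e_j> e_j||^2, the squared distance from v to span{e_j}.)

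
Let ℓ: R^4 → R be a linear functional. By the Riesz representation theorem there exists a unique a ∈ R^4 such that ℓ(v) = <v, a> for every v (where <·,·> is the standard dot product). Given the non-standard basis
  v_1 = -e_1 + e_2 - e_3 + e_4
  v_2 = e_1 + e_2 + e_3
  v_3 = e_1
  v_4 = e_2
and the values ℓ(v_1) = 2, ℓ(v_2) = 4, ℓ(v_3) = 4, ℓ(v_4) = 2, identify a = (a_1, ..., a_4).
a = (4, 2, -2, 2)

Write a = (a_1, ..., a_4) in the standard basis. For each basis vector v_i, ℓ(v_i) = <v_i, a> is a linear equation in the a_j's. Collect the n equations into a matrix system V a = ℓ, where row i of V is v_i (expressed in the standard basis). Since V is invertible (lower-triangular with 1s on the diagonal, up to permutation), solve by back-substitution:
  V =
[[-1, 1, -1, 1],
 [1, 1, 1, 0],
 [1, 0, 0, 0],
 [0, 1, 0, 0]]
  V a = (2, 4, 4, 2)
Solving gives a = (4, 2, -2, 2).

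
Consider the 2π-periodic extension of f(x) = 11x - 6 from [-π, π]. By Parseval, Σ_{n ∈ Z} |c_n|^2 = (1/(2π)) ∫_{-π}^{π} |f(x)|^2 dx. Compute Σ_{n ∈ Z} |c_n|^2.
Σ |c_n|^2 = 121π^2/3 + 36

Expand and integrate term by term over [-π, π]:
  ∫ (11x)^2 dx = 121·(2π^3/3); ∫ 2·11·(-6)·x dx = 0 (odd integrand); ∫ (-6)^2 dx = 36·2π.
So (1/(2π)) ∫_{-π}^{π} (11x - 6)^2 dx = 121π^2/3 + 36 = 121π^2/3 + 36.
Parseval ⇒ Σ |c_n|^2 = 121π^2/3 + 36.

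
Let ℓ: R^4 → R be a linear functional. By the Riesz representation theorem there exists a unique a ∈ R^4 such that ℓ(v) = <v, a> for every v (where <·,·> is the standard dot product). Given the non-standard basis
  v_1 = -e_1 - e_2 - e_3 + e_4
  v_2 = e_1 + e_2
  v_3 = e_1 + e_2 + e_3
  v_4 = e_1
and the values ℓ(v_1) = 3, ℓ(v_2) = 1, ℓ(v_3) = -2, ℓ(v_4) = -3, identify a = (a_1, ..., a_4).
a = (-3, 4, -3, 1)

Write a = (a_1, ..., a_4) in the standard basis. For each basis vector v_i, ℓ(v_i) = <v_i, a> is a linear equation in the a_j's. Collect the n equations into a matrix system V a = ℓ, where row i of V is v_i (expressed in the standard basis). Since V is invertible (lower-triangular with 1s on the diagonal, up to permutation), solve by back-substitution:
  V =
[[-1, -1, -1, 1],
 [1, 1, 0, 0],
 [1, 1, 1, 0],
 [1, 0, 0, 0]]
  V a = (3, 1, -2, -3)
Solving gives a = (-3, 4, -3, 1).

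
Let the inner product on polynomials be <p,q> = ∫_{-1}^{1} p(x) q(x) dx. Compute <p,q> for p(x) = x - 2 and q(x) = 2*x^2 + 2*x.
<p,q> = -4/3

Expand the product: p(x)·q(x) = 2*x^3 - 2*x^2 - 4*x.
∫_{-1}^{1} of each monomial x^k gives [2/(k+1) if k even, 0 if k odd]. Integrating term-by-term (or equivalently evaluating the antiderivative F(x) = x^4/2 - 2*x^3/3 - 2*x^2 at the endpoints):
  F(1) − F(−1) = -13/6 − (-5/6) = -4/3.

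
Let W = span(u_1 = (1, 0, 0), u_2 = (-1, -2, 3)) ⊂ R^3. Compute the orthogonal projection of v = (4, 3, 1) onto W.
proj_W(v) = (4, 6/13, -9/13)

Set up U = [u_1 | ... | u_2] ∈ R^(3×2). The projector onto W = col(U) is P = U (U^T U)^(-1) U^T.
Compute U^T U =
  [1, -1]
  [-1, 14],
and U^T v = (4, -7).
Solve U^T U · c = U^T v for the coefficients: c = (49/13, -3/13). The projection is proj_W(v) = U c.
Check: (v - proj_W(v)) · u_1 = 0  (should be 0).
Check: (v - proj_W(v)) · u_2 = 0  (should be 0).
Result: proj_W(v) = (4, 6/13, -9/13).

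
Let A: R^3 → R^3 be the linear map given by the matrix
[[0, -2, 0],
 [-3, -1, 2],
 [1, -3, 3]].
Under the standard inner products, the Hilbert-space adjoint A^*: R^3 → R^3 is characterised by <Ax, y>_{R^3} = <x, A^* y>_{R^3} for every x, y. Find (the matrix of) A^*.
A^* = A^T =
[[0, -3, 1],
 [-2, -1, -3],
 [0, 2, 3]]

For real matrices with standard dot products, the defining identity <Ax, y> = <x, A^* y> gives (Ax)^T y = x^T (A^*) y, i.e. x^T A^T y = x^T (A^*) y. Since this holds for all x, y, we must have A^* = A^T. Therefore
A^* =
[[0, -3, 1],
 [-2, -1, -3],
 [0, 2, 3]].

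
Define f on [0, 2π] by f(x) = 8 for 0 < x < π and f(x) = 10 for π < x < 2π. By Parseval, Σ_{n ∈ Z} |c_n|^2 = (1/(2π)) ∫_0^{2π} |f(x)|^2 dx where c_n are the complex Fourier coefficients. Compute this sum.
Σ |c_n|^2 = 82

Parseval equates the L^2 energy of f (normalised by 1/(2π)) with the ℓ^2 sum of its Fourier coefficients: (1/(2π)) ∫_0^{2π} |f|^2 = Σ |c_n|^2.
Compute the left side: (1/(2π)) [∫_0^π 8^2 dx + ∫_π^{2π} 10^2 dx] = (1/(2π)) · (64π + 100π) = (64 + 100)/2 = 82.
So Σ_{n ∈ Z} |c_n|^2 = 82.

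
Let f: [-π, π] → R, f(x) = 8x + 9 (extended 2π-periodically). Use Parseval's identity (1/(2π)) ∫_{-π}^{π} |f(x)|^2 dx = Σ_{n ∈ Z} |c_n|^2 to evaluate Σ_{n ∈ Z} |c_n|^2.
Σ |c_n|^2 = 64π^2/3 + 81

Expand and integrate term by term over [-π, π]:
  ∫ (8x)^2 dx = 64·(2π^3/3); ∫ 2·8·(9)·x dx = 0 (odd integrand); ∫ 9^2 dx = 81·2π.
So (1/(2π)) ∫_{-π}^{π} (8x + 9)^2 dx = 64π^2/3 + 81 = 64π^2/3 + 81.
Parseval ⇒ Σ |c_n|^2 = 64π^2/3 + 81.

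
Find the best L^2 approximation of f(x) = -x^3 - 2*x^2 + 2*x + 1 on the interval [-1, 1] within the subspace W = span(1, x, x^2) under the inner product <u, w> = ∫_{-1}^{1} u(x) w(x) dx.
g(x) = -2*x^2 + 7*x/5 + 1

The best approximation g ∈ W is the orthogonal projection of f onto W. Writing g = a_0 + a_1 x + a_2 x^2, the coefficients solve the normal equations G · a = b where
  G_{ij} = <φ_i, φ_j> and b_i = <f, φ_i>, with φ_0 = 1, φ_1 = x, φ_2 = x^2.
G =
  [2, 0, 2/3]
  [0, 2/3, 0]
  [2/3, 0, 2/5],
b = (2/3, 14/15, -2/15).
Solving gives a_0 = 1, a_1 = 7/5, a_2 = -2, so
  g(x) = -2*x^2 + 7*x/5 + 1.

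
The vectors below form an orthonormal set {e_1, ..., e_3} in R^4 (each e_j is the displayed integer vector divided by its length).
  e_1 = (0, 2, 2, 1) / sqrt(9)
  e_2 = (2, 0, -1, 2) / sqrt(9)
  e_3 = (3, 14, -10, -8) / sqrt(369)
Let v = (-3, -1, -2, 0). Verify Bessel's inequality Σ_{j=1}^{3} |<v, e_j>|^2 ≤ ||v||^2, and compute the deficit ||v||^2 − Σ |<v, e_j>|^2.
Σ |<v, e_j>|^2 = 2141/369; ||v||^2 = 14; deficit = 3025/369

Write each e_j = u_j / sqrt(<u_j, u_j>) where u_j is the displayed integer vector. Then <v, e_j> = <v, u_j> / sqrt(<u_j, u_j>), so |<v, e_j>|^2 = <v, u_j>^2 / <u_j, u_j>.
Coefficients: <v, e_1> = -6/sqrt(9), <v, e_2> = -4/sqrt(9), <v, e_3> = -3/sqrt(369).
Square and sum: Σ |<v, e_j>|^2 = 2141/369.
Compute ||v||^2 = v·v = 14.
Deficit = 14 − 2141/369 = 3025/369 ≥ 0, confirming Bessel's inequality. (The deficit equals ||v − Σ <v,e_j> e_j||^2, the squared distance from v to span{e_j}.)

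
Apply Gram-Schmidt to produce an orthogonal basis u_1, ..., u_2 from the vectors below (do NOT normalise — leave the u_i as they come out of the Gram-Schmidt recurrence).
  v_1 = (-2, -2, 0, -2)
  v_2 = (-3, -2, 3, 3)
Orthogonal basis:
  u_1 = (-2, -2, 0, -2)
  u_2 = (-7/3, -4/3, 3, 11/3)

Apply the Gram-Schmidt recurrence
  u_1 = v_1
  u_i = v_i − Σ_{j<i} ((v_i · u_j) / (u_j · u_j)) · u_j.

Step by step this gives:
  u_1 = (-2, -2, 0, -2)
  u_2 = (-7/3, -4/3, 3, 11/3)

Orthogonality check:
  u_2 · u_1 = 0 (should be 0)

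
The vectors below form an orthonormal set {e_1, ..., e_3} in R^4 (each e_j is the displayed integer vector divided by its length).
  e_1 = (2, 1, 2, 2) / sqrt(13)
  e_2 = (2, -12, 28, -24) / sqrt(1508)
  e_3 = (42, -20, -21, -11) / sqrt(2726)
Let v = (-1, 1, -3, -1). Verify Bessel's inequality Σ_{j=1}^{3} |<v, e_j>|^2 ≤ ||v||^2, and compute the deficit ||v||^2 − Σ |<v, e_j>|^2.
Σ |<v, e_j>|^2 = 466/47; ||v||^2 = 12; deficit = 98/47

Write each e_j = u_j / sqrt(<u_j, u_j>) where u_j is the displayed integer vector. Then <v, e_j> = <v, u_j> / sqrt(<u_j, u_j>), so |<v, e_j>|^2 = <v, u_j>^2 / <u_j, u_j>.
Coefficients: <v, e_1> = -9/sqrt(13), <v, e_2> = -74/sqrt(1508), <v, e_3> = 12/sqrt(2726).
Square and sum: Σ |<v, e_j>|^2 = 466/47.
Compute ||v||^2 = v·v = 12.
Deficit = 12 − 466/47 = 98/47 ≥ 0, confirming Bessel's inequality. (The deficit equals ||v − Σ <v,e_j> e_j||^2, the squared distance from v to span{e_j}.)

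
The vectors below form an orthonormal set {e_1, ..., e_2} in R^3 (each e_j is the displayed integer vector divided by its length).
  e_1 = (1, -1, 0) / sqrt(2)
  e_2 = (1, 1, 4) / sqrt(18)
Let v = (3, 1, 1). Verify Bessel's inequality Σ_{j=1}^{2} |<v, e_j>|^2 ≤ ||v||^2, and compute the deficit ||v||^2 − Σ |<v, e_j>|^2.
Σ |<v, e_j>|^2 = 50/9; ||v||^2 = 11; deficit = 49/9

Write each e_j = u_j / sqrt(<u_j, u_j>) where u_j is the displayed integer vector. Then <v, e_j> = <v, u_j> / sqrt(<u_j, u_j>), so |<v, e_j>|^2 = <v, u_j>^2 / <u_j, u_j>.
Coefficients: <v, e_1> = 2/sqrt(2), <v, e_2> = 8/sqrt(18).
Square and sum: Σ |<v, e_j>|^2 = 50/9.
Compute ||v||^2 = v·v = 11.
Deficit = 11 − 50/9 = 49/9 ≥ 0, confirming Bessel's inequality. (The deficit equals ||v − Σ <v,e_j> e_j||^2, the squared distance from v to span{e_j}.)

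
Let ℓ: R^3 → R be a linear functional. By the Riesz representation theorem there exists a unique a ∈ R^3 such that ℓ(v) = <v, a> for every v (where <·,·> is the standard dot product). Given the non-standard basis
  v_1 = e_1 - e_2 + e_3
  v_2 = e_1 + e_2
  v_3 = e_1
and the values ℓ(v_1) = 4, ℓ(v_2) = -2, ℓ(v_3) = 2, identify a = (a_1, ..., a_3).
a = (2, -4, -2)

Write a = (a_1, ..., a_3) in the standard basis. For each basis vector v_i, ℓ(v_i) = <v_i, a> is a linear equation in the a_j's. Collect the n equations into a matrix system V a = ℓ, where row i of V is v_i (expressed in the standard basis). Since V is invertible (lower-triangular with 1s on the diagonal, up to permutation), solve by back-substitution:
  V =
[[1, -1, 1],
 [1, 1, 0],
 [1, 0, 0]]
  V a = (4, -2, 2)
Solving gives a = (2, -4, -2).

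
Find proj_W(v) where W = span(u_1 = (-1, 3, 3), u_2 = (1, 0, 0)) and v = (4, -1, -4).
proj_W(v) = (4, -5/2, -5/2)

Set up U = [u_1 | ... | u_2] ∈ R^(3×2). The projector onto W = col(U) is P = U (U^T U)^(-1) U^T.
Compute U^T U =
  [19, -1]
  [-1, 1],
and U^T v = (-19, 4).
Solve U^T U · c = U^T v for the coefficients: c = (-5/6, 19/6). The projection is proj_W(v) = U c.
Check: (v - proj_W(v)) · u_1 = 0  (should be 0).
Check: (v - proj_W(v)) · u_2 = 0  (should be 0).
Result: proj_W(v) = (4, -5/2, -5/2).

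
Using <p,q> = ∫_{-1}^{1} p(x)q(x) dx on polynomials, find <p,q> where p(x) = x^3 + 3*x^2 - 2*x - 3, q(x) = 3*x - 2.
<p,q> = 26/5

Expand the product: p(x)·q(x) = 3*x^4 + 7*x^3 - 12*x^2 - 5*x + 6.
∫_{-1}^{1} of each monomial x^k gives [2/(k+1) if k even, 0 if k odd]. Integrating term-by-term (or equivalently evaluating the antiderivative F(x) = 3*x^5/5 + 7*x^4/4 - 4*x^3 - 5*x^2/2 + 6*x at the endpoints):
  F(1) − F(−1) = 37/20 − (-67/20) = 26/5.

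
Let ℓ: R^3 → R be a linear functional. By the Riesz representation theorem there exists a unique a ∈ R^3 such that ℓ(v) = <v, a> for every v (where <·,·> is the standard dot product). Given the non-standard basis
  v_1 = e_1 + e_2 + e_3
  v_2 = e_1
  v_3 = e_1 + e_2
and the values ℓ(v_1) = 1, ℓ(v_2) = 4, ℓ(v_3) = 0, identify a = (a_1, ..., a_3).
a = (4, -4, 1)

Write a = (a_1, ..., a_3) in the standard basis. For each basis vector v_i, ℓ(v_i) = <v_i, a> is a linear equation in the a_j's. Collect the n equations into a matrix system V a = ℓ, where row i of V is v_i (expressed in the standard basis). Since V is invertible (lower-triangular with 1s on the diagonal, up to permutation), solve by back-substitution:
  V =
[[1, 1, 1],
 [1, 0, 0],
 [1, 1, 0]]
  V a = (1, 4, 0)
Solving gives a = (4, -4, 1).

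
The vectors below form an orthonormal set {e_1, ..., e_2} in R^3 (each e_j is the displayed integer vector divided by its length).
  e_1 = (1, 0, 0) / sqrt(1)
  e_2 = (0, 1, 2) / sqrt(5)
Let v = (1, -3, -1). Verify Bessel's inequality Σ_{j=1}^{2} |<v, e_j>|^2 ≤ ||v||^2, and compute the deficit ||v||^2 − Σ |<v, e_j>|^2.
Σ |<v, e_j>|^2 = 6; ||v||^2 = 11; deficit = 5

Write each e_j = u_j / sqrt(<u_j, u_j>) where u_j is the displayed integer vector. Then <v, e_j> = <v, u_j> / sqrt(<u_j, u_j>), so |<v, e_j>|^2 = <v, u_j>^2 / <u_j, u_j>.
Coefficients: <v, e_1> = 1/sqrt(1), <v, e_2> = -5/sqrt(5).
Square and sum: Σ |<v, e_j>|^2 = 6.
Compute ||v||^2 = v·v = 11.
Deficit = 11 − 6 = 5 ≥ 0, confirming Bessel's inequality. (The deficit equals ||v − Σ <v,e_j> e_j||^2, the squared distance from v to span{e_j}.)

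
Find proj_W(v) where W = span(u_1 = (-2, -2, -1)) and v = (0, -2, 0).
proj_W(v) = (-8/9, -8/9, -4/9)

Set up U = [u_1 | ... | u_1] ∈ R^(3×1). The projector onto W = col(U) is P = U (U^T U)^(-1) U^T.
Compute U^T U =
  [9],
and U^T v = (4).
Solve U^T U · c = U^T v for the coefficients: c = (4/9). The projection is proj_W(v) = U c.
Check: (v - proj_W(v)) · u_1 = 0  (should be 0).
Result: proj_W(v) = (-8/9, -8/9, -4/9).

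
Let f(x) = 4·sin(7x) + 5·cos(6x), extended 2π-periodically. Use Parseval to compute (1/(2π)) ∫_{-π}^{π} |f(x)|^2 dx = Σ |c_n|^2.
Σ |c_n|^2 = 41/2

Expand |f|^2 and use orthogonality of {sin(nx), cos(mx)} on [-π, π]:
  ∫_{-π}^{π} sin(nx)^2 dx = π, ∫ cos(mx)^2 dx = π, and cross terms integrate to 0.
So ∫_{-π}^{π} f(x)^2 dx = 4^2 · π + 5^2 · π = (16 + 25)π.
Divide by 2π: (16 + 25)/2 = 41/2.
By Parseval, this equals Σ |c_n|^2.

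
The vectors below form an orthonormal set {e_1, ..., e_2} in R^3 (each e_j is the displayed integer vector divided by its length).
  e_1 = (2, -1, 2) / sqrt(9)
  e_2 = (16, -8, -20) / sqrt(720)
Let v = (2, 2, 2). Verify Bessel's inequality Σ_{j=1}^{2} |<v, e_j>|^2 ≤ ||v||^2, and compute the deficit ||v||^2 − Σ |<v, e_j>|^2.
Σ |<v, e_j>|^2 = 24/5; ||v||^2 = 12; deficit = 36/5

Write each e_j = u_j / sqrt(<u_j, u_j>) where u_j is the displayed integer vector. Then <v, e_j> = <v, u_j> / sqrt(<u_j, u_j>), so |<v, e_j>|^2 = <v, u_j>^2 / <u_j, u_j>.
Coefficients: <v, e_1> = 6/sqrt(9), <v, e_2> = -24/sqrt(720).
Square and sum: Σ |<v, e_j>|^2 = 24/5.
Compute ||v||^2 = v·v = 12.
Deficit = 12 − 24/5 = 36/5 ≥ 0, confirming Bessel's inequality. (The deficit equals ||v − Σ <v,e_j> e_j||^2, the squared distance from v to span{e_j}.)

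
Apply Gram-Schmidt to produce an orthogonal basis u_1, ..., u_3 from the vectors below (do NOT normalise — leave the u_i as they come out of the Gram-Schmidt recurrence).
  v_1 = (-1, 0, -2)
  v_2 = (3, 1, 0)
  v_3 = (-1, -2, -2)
Orthogonal basis:
  u_1 = (-1, 0, -2)
  u_2 = (12/5, 1, -6/5)
  u_3 = (24/41, -72/41, -12/41)

Apply the Gram-Schmidt recurrence
  u_1 = v_1
  u_i = v_i − Σ_{j<i} ((v_i · u_j) / (u_j · u_j)) · u_j.

Step by step this gives:
  u_1 = (-1, 0, -2)
  u_2 = (12/5, 1, -6/5)
  u_3 = (24/41, -72/41, -12/41)

Orthogonality check:
  u_2 · u_1 = 0 (should be 0)
  u_3 · u_1 = 0 (should be 0)
  u_3 · u_2 = 0 (should be 0)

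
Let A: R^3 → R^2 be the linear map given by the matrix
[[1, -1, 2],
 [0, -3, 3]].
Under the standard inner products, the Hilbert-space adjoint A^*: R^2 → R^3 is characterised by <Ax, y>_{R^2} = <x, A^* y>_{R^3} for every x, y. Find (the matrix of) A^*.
A^* = A^T =
[[1, 0],
 [-1, -3],
 [2, 3]]

For real matrices with standard dot products, the defining identity <Ax, y> = <x, A^* y> gives (Ax)^T y = x^T (A^*) y, i.e. x^T A^T y = x^T (A^*) y. Since this holds for all x, y, we must have A^* = A^T. Therefore
A^* =
[[1, 0],
 [-1, -3],
 [2, 3]].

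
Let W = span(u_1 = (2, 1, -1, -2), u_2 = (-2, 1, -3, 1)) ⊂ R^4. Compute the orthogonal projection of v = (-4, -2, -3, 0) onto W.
proj_W(v) = (-211/73, 61/146, -333/146, 143/73)

Set up U = [u_1 | ... | u_2] ∈ R^(4×2). The projector onto W = col(U) is P = U (U^T U)^(-1) U^T.
Compute U^T U =
  [10, -2]
  [-2, 15],
and U^T v = (-7, 15).
Solve U^T U · c = U^T v for the coefficients: c = (-75/146, 68/73). The projection is proj_W(v) = U c.
Check: (v - proj_W(v)) · u_1 = 0  (should be 0).
Check: (v - proj_W(v)) · u_2 = 0  (should be 0).
Result: proj_W(v) = (-211/73, 61/146, -333/146, 143/73).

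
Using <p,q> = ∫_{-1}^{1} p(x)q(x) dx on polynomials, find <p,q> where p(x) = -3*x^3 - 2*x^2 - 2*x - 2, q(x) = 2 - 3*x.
<p,q> = -46/15

Expand the product: p(x)·q(x) = 9*x^4 + 2*x^2 + 2*x - 4.
∫_{-1}^{1} of each monomial x^k gives [2/(k+1) if k even, 0 if k odd]. Integrating term-by-term (or equivalently evaluating the antiderivative F(x) = 9*x^5/5 + 2*x^3/3 + x^2 - 4*x at the endpoints):
  F(1) − F(−1) = -8/15 − (38/15) = -46/15.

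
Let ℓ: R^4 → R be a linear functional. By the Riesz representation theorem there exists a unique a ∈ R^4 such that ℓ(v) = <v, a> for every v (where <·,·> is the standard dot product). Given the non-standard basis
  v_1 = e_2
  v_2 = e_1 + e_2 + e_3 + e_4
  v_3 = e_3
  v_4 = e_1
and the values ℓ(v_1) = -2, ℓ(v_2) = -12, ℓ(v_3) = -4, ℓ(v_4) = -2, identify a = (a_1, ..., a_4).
a = (-2, -2, -4, -4)

Write a = (a_1, ..., a_4) in the standard basis. For each basis vector v_i, ℓ(v_i) = <v_i, a> is a linear equation in the a_j's. Collect the n equations into a matrix system V a = ℓ, where row i of V is v_i (expressed in the standard basis). Since V is invertible (lower-triangular with 1s on the diagonal, up to permutation), solve by back-substitution:
  V =
[[0, 1, 0, 0],
 [1, 1, 1, 1],
 [0, 0, 1, 0],
 [1, 0, 0, 0]]
  V a = (-2, -12, -4, -2)
Solving gives a = (-2, -2, -4, -4).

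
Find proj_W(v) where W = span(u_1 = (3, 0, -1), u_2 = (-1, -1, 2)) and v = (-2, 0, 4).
proj_W(v) = (-16/7, -10/7, 22/7)

Set up U = [u_1 | ... | u_2] ∈ R^(3×2). The projector onto W = col(U) is P = U (U^T U)^(-1) U^T.
Compute U^T U =
  [10, -5]
  [-5, 6],
and U^T v = (-10, 10).
Solve U^T U · c = U^T v for the coefficients: c = (-2/7, 10/7). The projection is proj_W(v) = U c.
Check: (v - proj_W(v)) · u_1 = 0  (should be 0).
Check: (v - proj_W(v)) · u_2 = 0  (should be 0).
Result: proj_W(v) = (-16/7, -10/7, 22/7).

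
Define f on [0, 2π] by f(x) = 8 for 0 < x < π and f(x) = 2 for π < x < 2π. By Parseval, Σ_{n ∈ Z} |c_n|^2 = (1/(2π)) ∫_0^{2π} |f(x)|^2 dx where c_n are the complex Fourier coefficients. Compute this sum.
Σ |c_n|^2 = 34

Parseval equates the L^2 energy of f (normalised by 1/(2π)) with the ℓ^2 sum of its Fourier coefficients: (1/(2π)) ∫_0^{2π} |f|^2 = Σ |c_n|^2.
Compute the left side: (1/(2π)) [∫_0^π 8^2 dx + ∫_π^{2π} 2^2 dx] = (1/(2π)) · (64π + 4π) = (64 + 4)/2 = 34.
So Σ_{n ∈ Z} |c_n|^2 = 34.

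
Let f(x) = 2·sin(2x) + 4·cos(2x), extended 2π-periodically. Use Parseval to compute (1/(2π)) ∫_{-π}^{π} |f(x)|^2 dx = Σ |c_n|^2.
Σ |c_n|^2 = 10

Expand |f|^2 and use orthogonality of {sin(nx), cos(mx)} on [-π, π]:
  ∫_{-π}^{π} sin(nx)^2 dx = π, ∫ cos(mx)^2 dx = π, and cross terms integrate to 0.
So ∫_{-π}^{π} f(x)^2 dx = 2^2 · π + 4^2 · π = (4 + 16)π.
Divide by 2π: (4 + 16)/2 = 10.
By Parseval, this equals Σ |c_n|^2.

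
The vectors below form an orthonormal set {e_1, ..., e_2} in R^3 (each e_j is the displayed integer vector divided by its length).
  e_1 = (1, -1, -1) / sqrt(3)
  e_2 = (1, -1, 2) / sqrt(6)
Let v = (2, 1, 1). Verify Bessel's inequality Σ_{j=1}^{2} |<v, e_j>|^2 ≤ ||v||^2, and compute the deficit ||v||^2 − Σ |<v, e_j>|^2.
Σ |<v, e_j>|^2 = 3/2; ||v||^2 = 6; deficit = 9/2

Write each e_j = u_j / sqrt(<u_j, u_j>) where u_j is the displayed integer vector. Then <v, e_j> = <v, u_j> / sqrt(<u_j, u_j>), so |<v, e_j>|^2 = <v, u_j>^2 / <u_j, u_j>.
Coefficients: <v, e_1> = 0/sqrt(3), <v, e_2> = 3/sqrt(6).
Square and sum: Σ |<v, e_j>|^2 = 3/2.
Compute ||v||^2 = v·v = 6.
Deficit = 6 − 3/2 = 9/2 ≥ 0, confirming Bessel's inequality. (The deficit equals ||v − Σ <v,e_j> e_j||^2, the squared distance from v to span{e_j}.)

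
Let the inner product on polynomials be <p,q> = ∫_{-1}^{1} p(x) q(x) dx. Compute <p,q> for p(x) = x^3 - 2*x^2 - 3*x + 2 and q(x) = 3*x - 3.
<p,q> = -64/5

Expand the product: p(x)·q(x) = 3*x^4 - 9*x^3 - 3*x^2 + 15*x - 6.
∫_{-1}^{1} of each monomial x^k gives [2/(k+1) if k even, 0 if k odd]. Integrating term-by-term (or equivalently evaluating the antiderivative F(x) = 3*x^5/5 - 9*x^4/4 - x^3 + 15*x^2/2 - 6*x at the endpoints):
  F(1) − F(−1) = -23/20 − (233/20) = -64/5.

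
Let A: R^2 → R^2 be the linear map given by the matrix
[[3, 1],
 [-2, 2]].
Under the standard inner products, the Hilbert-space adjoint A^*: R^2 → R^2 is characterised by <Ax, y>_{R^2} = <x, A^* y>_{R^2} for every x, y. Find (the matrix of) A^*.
A^* = A^T =
[[3, -2],
 [1, 2]]

For real matrices with standard dot products, the defining identity <Ax, y> = <x, A^* y> gives (Ax)^T y = x^T (A^*) y, i.e. x^T A^T y = x^T (A^*) y. Since this holds for all x, y, we must have A^* = A^T. Therefore
A^* =
[[3, -2],
 [1, 2]].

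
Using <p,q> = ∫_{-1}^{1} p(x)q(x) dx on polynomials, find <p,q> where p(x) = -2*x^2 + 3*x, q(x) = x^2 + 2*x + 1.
<p,q> = 28/15

Expand the product: p(x)·q(x) = -2*x^4 - x^3 + 4*x^2 + 3*x.
∫_{-1}^{1} of each monomial x^k gives [2/(k+1) if k even, 0 if k odd]. Integrating term-by-term (or equivalently evaluating the antiderivative F(x) = -2*x^5/5 - x^4/4 + 4*x^3/3 + 3*x^2/2 at the endpoints):
  F(1) − F(−1) = 131/60 − (19/60) = 28/15.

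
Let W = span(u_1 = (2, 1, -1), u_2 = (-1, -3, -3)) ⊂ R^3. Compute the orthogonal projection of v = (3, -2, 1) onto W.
proj_W(v) = (54/55, 39/110, -15/22)

Set up U = [u_1 | ... | u_2] ∈ R^(3×2). The projector onto W = col(U) is P = U (U^T U)^(-1) U^T.
Compute U^T U =
  [6, -2]
  [-2, 19],
and U^T v = (3, 0).
Solve U^T U · c = U^T v for the coefficients: c = (57/110, 3/55). The projection is proj_W(v) = U c.
Check: (v - proj_W(v)) · u_1 = 0  (should be 0).
Check: (v - proj_W(v)) · u_2 = 0  (should be 0).
Result: proj_W(v) = (54/55, 39/110, -15/22).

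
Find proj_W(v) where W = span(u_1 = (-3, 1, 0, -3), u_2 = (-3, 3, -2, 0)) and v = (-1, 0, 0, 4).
proj_W(v) = (207/274, 261/274, -165/137, 351/137)

Set up U = [u_1 | ... | u_2] ∈ R^(4×2). The projector onto W = col(U) is P = U (U^T U)^(-1) U^T.
Compute U^T U =
  [19, 12]
  [12, 22],
and U^T v = (-9, 3).
Solve U^T U · c = U^T v for the coefficients: c = (-117/137, 165/274). The projection is proj_W(v) = U c.
Check: (v - proj_W(v)) · u_1 = 0  (should be 0).
Check: (v - proj_W(v)) · u_2 = 0  (should be 0).
Result: proj_W(v) = (207/274, 261/274, -165/137, 351/137).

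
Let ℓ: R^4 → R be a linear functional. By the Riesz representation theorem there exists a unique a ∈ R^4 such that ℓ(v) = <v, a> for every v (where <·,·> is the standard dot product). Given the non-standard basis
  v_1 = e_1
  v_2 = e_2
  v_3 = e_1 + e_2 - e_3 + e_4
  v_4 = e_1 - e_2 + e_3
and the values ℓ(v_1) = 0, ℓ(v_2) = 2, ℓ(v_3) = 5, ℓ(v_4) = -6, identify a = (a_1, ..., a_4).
a = (0, 2, -4, -1)

Write a = (a_1, ..., a_4) in the standard basis. For each basis vector v_i, ℓ(v_i) = <v_i, a> is a linear equation in the a_j's. Collect the n equations into a matrix system V a = ℓ, where row i of V is v_i (expressed in the standard basis). Since V is invertible (lower-triangular with 1s on the diagonal, up to permutation), solve by back-substitution:
  V =
[[1, 0, 0, 0],
 [0, 1, 0, 0],
 [1, 1, -1, 1],
 [1, -1, 1, 0]]
  V a = (0, 2, 5, -6)
Solving gives a = (0, 2, -4, -1).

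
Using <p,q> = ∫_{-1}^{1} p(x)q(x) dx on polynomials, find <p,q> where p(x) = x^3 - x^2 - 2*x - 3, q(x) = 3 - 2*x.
<p,q> = -272/15

Expand the product: p(x)·q(x) = -2*x^4 + 5*x^3 + x^2 - 9.
∫_{-1}^{1} of each monomial x^k gives [2/(k+1) if k even, 0 if k odd]. Integrating term-by-term (or equivalently evaluating the antiderivative F(x) = -2*x^5/5 + 5*x^4/4 + x^3/3 - 9*x at the endpoints):
  F(1) − F(−1) = -469/60 − (619/60) = -272/15.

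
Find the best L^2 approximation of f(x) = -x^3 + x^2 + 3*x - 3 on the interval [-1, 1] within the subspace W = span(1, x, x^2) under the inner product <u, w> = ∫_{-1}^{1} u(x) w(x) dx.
g(x) = x^2 + 12*x/5 - 3

The best approximation g ∈ W is the orthogonal projection of f onto W. Writing g = a_0 + a_1 x + a_2 x^2, the coefficients solve the normal equations G · a = b where
  G_{ij} = <φ_i, φ_j> and b_i = <f, φ_i>, with φ_0 = 1, φ_1 = x, φ_2 = x^2.
G =
  [2, 0, 2/3]
  [0, 2/3, 0]
  [2/3, 0, 2/5],
b = (-16/3, 8/5, -8/5).
Solving gives a_0 = -3, a_1 = 12/5, a_2 = 1, so
  g(x) = x^2 + 12*x/5 - 3.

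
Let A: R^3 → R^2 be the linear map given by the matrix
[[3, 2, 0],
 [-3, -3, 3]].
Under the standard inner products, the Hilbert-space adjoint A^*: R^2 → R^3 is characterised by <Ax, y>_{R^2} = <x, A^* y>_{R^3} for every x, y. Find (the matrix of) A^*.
A^* = A^T =
[[3, -3],
 [2, -3],
 [0, 3]]

For real matrices with standard dot products, the defining identity <Ax, y> = <x, A^* y> gives (Ax)^T y = x^T (A^*) y, i.e. x^T A^T y = x^T (A^*) y. Since this holds for all x, y, we must have A^* = A^T. Therefore
A^* =
[[3, -3],
 [2, -3],
 [0, 3]].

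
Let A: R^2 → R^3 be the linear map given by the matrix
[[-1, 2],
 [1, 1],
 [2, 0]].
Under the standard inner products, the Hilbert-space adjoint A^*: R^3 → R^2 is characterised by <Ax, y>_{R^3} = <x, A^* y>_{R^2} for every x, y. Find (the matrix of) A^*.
A^* = A^T =
[[-1, 1, 2],
 [2, 1, 0]]

For real matrices with standard dot products, the defining identity <Ax, y> = <x, A^* y> gives (Ax)^T y = x^T (A^*) y, i.e. x^T A^T y = x^T (A^*) y. Since this holds for all x, y, we must have A^* = A^T. Therefore
A^* =
[[-1, 1, 2],
 [2, 1, 0]].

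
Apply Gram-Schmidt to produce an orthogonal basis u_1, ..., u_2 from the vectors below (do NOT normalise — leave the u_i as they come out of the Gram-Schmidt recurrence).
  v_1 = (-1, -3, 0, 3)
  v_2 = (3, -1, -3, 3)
Orthogonal basis:
  u_1 = (-1, -3, 0, 3)
  u_2 = (66/19, 8/19, -3, 30/19)

Apply the Gram-Schmidt recurrence
  u_1 = v_1
  u_i = v_i − Σ_{j<i} ((v_i · u_j) / (u_j · u_j)) · u_j.

Step by step this gives:
  u_1 = (-1, -3, 0, 3)
  u_2 = (66/19, 8/19, -3, 30/19)

Orthogonality check:
  u_2 · u_1 = 0 (should be 0)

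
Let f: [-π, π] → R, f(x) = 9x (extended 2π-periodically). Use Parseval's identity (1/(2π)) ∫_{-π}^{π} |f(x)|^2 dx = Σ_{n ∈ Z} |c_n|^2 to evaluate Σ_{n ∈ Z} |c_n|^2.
Σ |c_n|^2 = 27π^2

Expand and integrate term by term over [-π, π]:
  ∫ (9x)^2 dx = 81·(2π^3/3); ∫ 2·9·(0)·x dx = 0 (odd integrand); ∫ 0^2 dx = 0·2π.
So (1/(2π)) ∫_{-π}^{π} (9x)^2 dx = 81π^2/3 + 0 = 27π^2.
Parseval ⇒ Σ |c_n|^2 = 27π^2.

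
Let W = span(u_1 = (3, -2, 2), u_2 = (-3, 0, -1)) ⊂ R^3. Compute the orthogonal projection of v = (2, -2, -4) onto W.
proj_W(v) = (30/49, 4/49, 8/49)

Set up U = [u_1 | ... | u_2] ∈ R^(3×2). The projector onto W = col(U) is P = U (U^T U)^(-1) U^T.
Compute U^T U =
  [17, -11]
  [-11, 10],
and U^T v = (2, -2).
Solve U^T U · c = U^T v for the coefficients: c = (-2/49, -12/49). The projection is proj_W(v) = U c.
Check: (v - proj_W(v)) · u_1 = 0  (should be 0).
Check: (v - proj_W(v)) · u_2 = 0  (should be 0).
Result: proj_W(v) = (30/49, 4/49, 8/49).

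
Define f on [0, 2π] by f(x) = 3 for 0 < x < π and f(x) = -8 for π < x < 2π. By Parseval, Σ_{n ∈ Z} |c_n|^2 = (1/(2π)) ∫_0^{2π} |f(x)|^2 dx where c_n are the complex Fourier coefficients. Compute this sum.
Σ |c_n|^2 = 73/2

Parseval equates the L^2 energy of f (normalised by 1/(2π)) with the ℓ^2 sum of its Fourier coefficients: (1/(2π)) ∫_0^{2π} |f|^2 = Σ |c_n|^2.
Compute the left side: (1/(2π)) [∫_0^π 3^2 dx + ∫_π^{2π} (-8)^2 dx] = (1/(2π)) · (9π + 64π) = (9 + 64)/2 = 73/2.
So Σ_{n ∈ Z} |c_n|^2 = 73/2.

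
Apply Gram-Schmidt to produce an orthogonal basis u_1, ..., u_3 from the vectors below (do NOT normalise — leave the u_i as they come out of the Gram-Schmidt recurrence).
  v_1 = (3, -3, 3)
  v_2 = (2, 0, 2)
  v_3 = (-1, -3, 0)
Orthogonal basis:
  u_1 = (3, -3, 3)
  u_2 = (2/3, 4/3, 2/3)
  u_3 = (-1/2, 0, 1/2)

Apply the Gram-Schmidt recurrence
  u_1 = v_1
  u_i = v_i − Σ_{j<i} ((v_i · u_j) / (u_j · u_j)) · u_j.

Step by step this gives:
  u_1 = (3, -3, 3)
  u_2 = (2/3, 4/3, 2/3)
  u_3 = (-1/2, 0, 1/2)

Orthogonality check:
  u_2 · u_1 = 0 (should be 0)
  u_3 · u_1 = 0 (should be 0)
  u_3 · u_2 = 0 (should be 0)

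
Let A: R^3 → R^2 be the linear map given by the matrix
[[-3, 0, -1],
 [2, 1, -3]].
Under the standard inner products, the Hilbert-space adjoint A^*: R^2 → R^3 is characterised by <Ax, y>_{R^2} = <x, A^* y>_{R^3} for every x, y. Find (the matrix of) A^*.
A^* = A^T =
[[-3, 2],
 [0, 1],
 [-1, -3]]

For real matrices with standard dot products, the defining identity <Ax, y> = <x, A^* y> gives (Ax)^T y = x^T (A^*) y, i.e. x^T A^T y = x^T (A^*) y. Since this holds for all x, y, we must have A^* = A^T. Therefore
A^* =
[[-3, 2],
 [0, 1],
 [-1, -3]].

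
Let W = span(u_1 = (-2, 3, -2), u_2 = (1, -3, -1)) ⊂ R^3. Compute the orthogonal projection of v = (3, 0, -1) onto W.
proj_W(v) = (24/53, -60/53, -8/53)

Set up U = [u_1 | ... | u_2] ∈ R^(3×2). The projector onto W = col(U) is P = U (U^T U)^(-1) U^T.
Compute U^T U =
  [17, -9]
  [-9, 11],
and U^T v = (-4, 4).
Solve U^T U · c = U^T v for the coefficients: c = (-4/53, 16/53). The projection is proj_W(v) = U c.
Check: (v - proj_W(v)) · u_1 = 0  (should be 0).
Check: (v - proj_W(v)) · u_2 = 0  (should be 0).
Result: proj_W(v) = (24/53, -60/53, -8/53).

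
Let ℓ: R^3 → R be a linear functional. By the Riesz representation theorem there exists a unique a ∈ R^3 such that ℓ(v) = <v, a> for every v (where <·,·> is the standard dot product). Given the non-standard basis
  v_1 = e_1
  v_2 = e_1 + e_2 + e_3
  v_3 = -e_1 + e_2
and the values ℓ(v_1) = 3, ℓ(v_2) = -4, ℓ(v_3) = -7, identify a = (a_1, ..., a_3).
a = (3, -4, -3)

Write a = (a_1, ..., a_3) in the standard basis. For each basis vector v_i, ℓ(v_i) = <v_i, a> is a linear equation in the a_j's. Collect the n equations into a matrix system V a = ℓ, where row i of V is v_i (expressed in the standard basis). Since V is invertible (lower-triangular with 1s on the diagonal, up to permutation), solve by back-substitution:
  V =
[[1, 0, 0],
 [1, 1, 1],
 [-1, 1, 0]]
  V a = (3, -4, -7)
Solving gives a = (3, -4, -3).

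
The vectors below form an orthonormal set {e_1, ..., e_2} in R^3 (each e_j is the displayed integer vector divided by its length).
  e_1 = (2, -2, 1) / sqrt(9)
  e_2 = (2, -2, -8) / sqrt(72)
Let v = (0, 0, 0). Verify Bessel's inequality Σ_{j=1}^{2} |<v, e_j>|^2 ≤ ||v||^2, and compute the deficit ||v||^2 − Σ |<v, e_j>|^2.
Σ |<v, e_j>|^2 = 0; ||v||^2 = 0; deficit = 0

Write each e_j = u_j / sqrt(<u_j, u_j>) where u_j is the displayed integer vector. Then <v, e_j> = <v, u_j> / sqrt(<u_j, u_j>), so |<v, e_j>|^2 = <v, u_j>^2 / <u_j, u_j>.
Coefficients: <v, e_1> = 0/sqrt(9), <v, e_2> = 0/sqrt(72).
Square and sum: Σ |<v, e_j>|^2 = 0.
Compute ||v||^2 = v·v = 0.
Deficit = 0 − 0 = 0 ≥ 0, confirming Bessel's inequality. (The deficit equals ||v − Σ <v,e_j> e_j||^2, the squared distance from v to span{e_j}.)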